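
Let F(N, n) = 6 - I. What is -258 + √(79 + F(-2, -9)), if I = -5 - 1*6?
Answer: -258 + 4*√6 ≈ -248.20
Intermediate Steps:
I = -11 (I = -5 - 6 = -11)
F(N, n) = 17 (F(N, n) = 6 - 1*(-11) = 6 + 11 = 17)
-258 + √(79 + F(-2, -9)) = -258 + √(79 + 17) = -258 + √96 = -258 + 4*√6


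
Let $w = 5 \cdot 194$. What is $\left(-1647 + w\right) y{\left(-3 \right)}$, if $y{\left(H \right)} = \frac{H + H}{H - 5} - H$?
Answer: $- \frac{10155}{4} \approx -2538.8$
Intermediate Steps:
$w = 970$
$y{\left(H \right)} = - H + \frac{2 H}{-5 + H}$ ($y{\left(H \right)} = \frac{2 H}{-5 + H} - H = - H + \frac{2 H}{-5 + H}$)
$\left(-1647 + w\right) y{\left(-3 \right)} = \left(-1647 + 970\right) \left(- \frac{3 \left(7 - -3\right)}{-5 - 3}\right) = - 677 \left(- \frac{3 \left(7 + 3\right)}{-8}\right) = - 677 \left(\left(-3\right) \left(- \frac{1}{8}\right) 10\right) = \left(-677\right) \frac{15}{4} = - \frac{10155}{4}$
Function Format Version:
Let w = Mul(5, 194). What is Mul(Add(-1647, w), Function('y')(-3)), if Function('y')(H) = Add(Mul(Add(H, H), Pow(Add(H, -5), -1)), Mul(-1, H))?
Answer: Rational(-10155, 4) ≈ -2538.8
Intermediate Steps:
w = 970
Function('y')(H) = Add(Mul(-1, H), Mul(2, H, Pow(Add(-5, H), -1))) (Function('y')(H) = Add(Mul(Mul(2, H), Pow(Add(-5, H), -1)), Mul(-1, H)) = Add(Mul(2, H, Pow(Add(-5, H), -1)), Mul(-1, H)) = Add(Mul(-1, H), Mul(2, H, Pow(Add(-5, H), -1))))
Mul(Add(-1647, w), Function('y')(-3)) = Mul(Add(-1647, 970), Mul(-3, Pow(Add(-5, -3), -1), Add(7, Mul(-1, -3)))) = Mul(-677, Mul(-3, Pow(-8, -1), Add(7, 3))) = Mul(-677, Mul(-3, Rational(-1, 8), 10)) = Mul(-677, Rational(15, 4)) = Rational(-10155, 4)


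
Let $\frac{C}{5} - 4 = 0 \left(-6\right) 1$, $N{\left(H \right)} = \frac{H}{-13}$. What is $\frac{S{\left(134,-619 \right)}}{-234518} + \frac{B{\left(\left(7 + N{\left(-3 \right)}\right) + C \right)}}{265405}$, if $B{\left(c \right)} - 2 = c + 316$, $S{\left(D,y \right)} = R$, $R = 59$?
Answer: $\frac{848951149}{809149247270} \approx 0.0010492$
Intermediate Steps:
$N{\left(H \right)} = - \frac{H}{13}$ ($N{\left(H \right)} = H \left(- \frac{1}{13}\right) = - \frac{H}{13}$)
$C = 20$ ($C = 20 + 5 \cdot 0 \left(-6\right) 1 = 20 + 5 \cdot 0 \cdot 1 = 20 + 5 \cdot 0 = 20 + 0 = 20$)
$S{\left(D,y \right)} = 59$
$B{\left(c \right)} = 318 + c$ ($B{\left(c \right)} = 2 + \left(c + 316\right) = 2 + \left(316 + c\right) = 318 + c$)
$\frac{S{\left(134,-619 \right)}}{-234518} + \frac{B{\left(\left(7 + N{\left(-3 \right)}\right) + C \right)}}{265405} = \frac{59}{-234518} + \frac{318 + \left(\left(7 - - \frac{3}{13}\right) + 20\right)}{265405} = 59 \left(- \frac{1}{234518}\right) + \left(318 + \left(\left(7 + \frac{3}{13}\right) + 20\right)\right) \frac{1}{265405} = - \frac{59}{234518} + \left(318 + \left(\frac{94}{13} + 20\right)\right) \frac{1}{265405} = - \frac{59}{234518} + \left(318 + \frac{354}{13}\right) \frac{1}{265405} = - \frac{59}{234518} + \frac{4488}{13} \cdot \frac{1}{265405} = - \frac{59}{234518} + \frac{4488}{3450265} = \frac{848951149}{809149247270}$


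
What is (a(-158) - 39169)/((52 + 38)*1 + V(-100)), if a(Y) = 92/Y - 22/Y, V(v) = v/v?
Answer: -3094386/7189 ≈ -430.43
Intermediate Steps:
V(v) = 1
a(Y) = 70/Y
(a(-158) - 39169)/((52 + 38)*1 + V(-100)) = (70/(-158) - 39169)/((52 + 38)*1 + 1) = (70*(-1/158) - 39169)/(90*1 + 1) = (-35/79 - 39169)/(90 + 1) = -3094386/79/91 = -3094386/79*1/91 = -3094386/7189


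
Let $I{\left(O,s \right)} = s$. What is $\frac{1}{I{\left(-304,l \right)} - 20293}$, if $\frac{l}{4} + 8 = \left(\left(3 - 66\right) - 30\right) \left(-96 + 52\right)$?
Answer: $- \frac{1}{3957} \approx -0.00025272$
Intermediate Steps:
$l = 16336$ ($l = -32 + 4 \left(\left(3 - 66\right) - 30\right) \left(-96 + 52\right) = -32 + 4 \left(\left(3 - 66\right) - 30\right) \left(-44\right) = -32 + 4 \left(-63 - 30\right) \left(-44\right) = -32 + 4 \left(\left(-93\right) \left(-44\right)\right) = -32 + 4 \cdot 4092 = -32 + 16368 = 16336$)
$\frac{1}{I{\left(-304,l \right)} - 20293} = \frac{1}{16336 - 20293} = \frac{1}{-3957} = - \frac{1}{3957}$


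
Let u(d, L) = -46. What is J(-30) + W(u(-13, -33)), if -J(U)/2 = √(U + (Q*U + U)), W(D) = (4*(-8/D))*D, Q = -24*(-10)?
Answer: -32 - 44*I*√15 ≈ -32.0 - 170.41*I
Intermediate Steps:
Q = 240
W(D) = -32 (W(D) = (-32/D)*D = -32)
J(U) = -22*√2*√U (J(U) = -2*√(U + (240*U + U)) = -2*√(U + 241*U) = -2*11*√2*√U = -22*√2*√U)
J(-30) + W(u(-13, -33)) = -22*√2*√(-30) - 32 = -22*√2*I*√30 - 32 = -44*I*√15 - 32 = -32 - 44*I*√15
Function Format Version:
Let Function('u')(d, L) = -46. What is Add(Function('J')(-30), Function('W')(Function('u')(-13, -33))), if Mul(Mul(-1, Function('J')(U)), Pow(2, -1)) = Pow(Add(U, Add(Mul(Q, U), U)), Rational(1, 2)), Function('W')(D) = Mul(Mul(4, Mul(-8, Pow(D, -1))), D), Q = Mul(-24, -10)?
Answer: Add(-32, Mul(-44, I, Pow(15, Rational(1, 2)))) ≈ Add(-32.000, Mul(-170.41, I))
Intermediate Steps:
Q = 240
Function('W')(D) = -32 (Function('W')(D) = Mul(Mul(-32, Pow(D, -1)), D) = -32)
Function('J')(U) = Mul(-22, Pow(2, Rational(1, 2)), Pow(U, Rational(1, 2))) (Function('J')(U) = Mul(-2, Pow(Add(U, Add(Mul(240, U), U)), Rational(1, 2))) = Mul(-2, Pow(Add(U, Mul(241, U)), Rational(1, 2))) = Mul(-2, Pow(Mul(242, U), Rational(1, 2))) = Mul(-2, Mul(11, Pow(2, Rational(1, 2)), Pow(U, Rational(1, 2)))) = Mul(-22, Pow(2, Rational(1, 2)), Pow(U, Rational(1, 2))))
Add(Function('J')(-30), Function('W')(Function('u')(-13, -33))) = Add(Mul(-22, Pow(2, Rational(1, 2)), Pow(-30, Rational(1, 2))), -32) = Add(Mul(-22, Pow(2, Rational(1, 2)), Mul(I, Pow(30, Rational(1, 2)))), -32) = Add(Mul(-44, I, Pow(15, Rational(1, 2))), -32) = Add(-32, Mul(-44, I, Pow(15, Rational(1, 2))))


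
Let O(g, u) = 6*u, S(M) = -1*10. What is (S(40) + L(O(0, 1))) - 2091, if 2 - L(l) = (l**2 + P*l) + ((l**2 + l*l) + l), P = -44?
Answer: -1949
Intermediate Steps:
S(M) = -10
L(l) = 2 - 3*l**2 + 43*l (L(l) = 2 - ((l**2 - 44*l) + ((l**2 + l*l) + l)) = 2 - ((l**2 - 44*l) + ((l**2 + l**2) + l)) = 2 - ((l**2 - 44*l) + (2*l**2 + l)) = 2 - ((l**2 - 44*l) + (l + 2*l**2)) = 2 - (-43*l + 3*l**2) = 2 + (-3*l**2 + 43*l) = 2 - 3*l**2 + 43*l)
(S(40) + L(O(0, 1))) - 2091 = (-10 + (2 - 3*(6*1)**2 + 43*(6*1))) - 2091 = (-10 + (2 - 3*6**2 + 43*6)) - 2091 = (-10 + (2 - 3*36 + 258)) - 2091 = (-10 + (2 - 108 + 258)) - 2091 = (-10 + 152) - 2091 = 142 - 2091 = -1949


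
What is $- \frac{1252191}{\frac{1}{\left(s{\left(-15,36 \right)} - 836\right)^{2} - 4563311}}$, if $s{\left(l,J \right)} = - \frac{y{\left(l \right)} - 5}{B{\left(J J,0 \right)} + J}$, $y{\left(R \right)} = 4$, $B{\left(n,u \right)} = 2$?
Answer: $\frac{6987574884589845}{1444} \approx 4.839 \cdot 10^{12}$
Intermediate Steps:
$s{\left(l,J \right)} = \frac{1}{2 + J}$ ($s{\left(l,J \right)} = - \frac{4 - 5}{2 + J} = - \frac{-1}{2 + J} = \frac{1}{2 + J}$)
$- \frac{1252191}{\frac{1}{\left(s{\left(-15,36 \right)} - 836\right)^{2} - 4563311}} = - \frac{1252191}{\frac{1}{\left(\frac{1}{2 + 36} - 836\right)^{2} - 4563311}} = - \frac{1252191}{\frac{1}{\left(\frac{1}{38} - 836\right)^{2} - 4563311}} = - \frac{1252191}{\frac{1}{\left(- \frac{31767}{38}\right)^{2} - 4563311}} = - \frac{1252191}{\frac{1}{\frac{1009142289}{1444} - 4563311}} = - \frac{1252191}{\frac{1}{- \frac{5580278795}{1444}}} = - \frac{1252191}{- \frac{1444}{5580278795}} = \left(-1252191\right) \left(- \frac{5580278795}{1444}\right) = \frac{6987574884589845}{1444}$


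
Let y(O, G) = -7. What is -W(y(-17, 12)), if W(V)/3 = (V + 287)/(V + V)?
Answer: 60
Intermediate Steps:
W(V) = 3*(287 + V)/(2*V) (W(V) = 3*((V + 287)/(V + V)) = 3*((287 + V)/((2*V))) = 3*((287 + V)*(1/(2*V))) = 3*((287 + V)/(2*V)) = 3*(287 + V)/(2*V))
-W(y(-17, 12)) = -3*(287 - 7)/(2*(-7)) = -3*(-1)*280/(2*7) = -1*(-60) = 60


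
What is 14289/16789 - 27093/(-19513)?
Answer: 733685634/327603757 ≈ 2.2396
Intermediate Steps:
14289/16789 - 27093/(-19513) = 14289*(1/16789) - 27093*(-1/19513) = 14289/16789 + 27093/19513 = 733685634/327603757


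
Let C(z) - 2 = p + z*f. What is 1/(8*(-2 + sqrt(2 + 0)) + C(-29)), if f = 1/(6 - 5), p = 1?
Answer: -21/818 - 2*sqrt(2)/409 ≈ -0.032588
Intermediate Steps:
f = 1 (f = 1/1 = 1)
C(z) = 3 + z (C(z) = 2 + (1 + z*1) = 2 + (1 + z) = 3 + z)
1/(8*(-2 + sqrt(2 + 0)) + C(-29)) = 1/(8*(-2 + sqrt(2 + 0)) + (3 - 29)) = 1/(8*(-2 + sqrt(2)) - 26) = 1/((-16 + 8*sqrt(2)) - 26) = 1/(-42 + 8*sqrt(2))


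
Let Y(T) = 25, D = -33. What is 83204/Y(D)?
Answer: 83204/25 ≈ 3328.2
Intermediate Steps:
83204/Y(D) = 83204/25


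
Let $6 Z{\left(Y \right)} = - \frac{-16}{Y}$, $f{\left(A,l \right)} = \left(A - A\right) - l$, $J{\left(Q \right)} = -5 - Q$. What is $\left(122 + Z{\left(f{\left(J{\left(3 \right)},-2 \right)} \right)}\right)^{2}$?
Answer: $\frac{136900}{9} \approx 15211.0$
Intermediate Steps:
$f{\left(A,l \right)} = - l$ ($f{\left(A,l \right)} = 0 - l = - l$)
$Z{\left(Y \right)} = \frac{8}{3 Y}$ ($Z{\left(Y \right)} = \frac{\left(-1\right) \left(- \frac{16}{Y}\right)}{6} = \frac{16 \frac{1}{Y}}{6} = \frac{8}{3 Y}$)
$\left(122 + Z{\left(f{\left(J{\left(3 \right)},-2 \right)} \right)}\right)^{2} = \left(122 + \frac{8}{3 \left(\left(-1\right) \left(-2\right)\right)}\right)^{2} = \left(122 + \frac{8}{3 \cdot 2}\right)^{2} = \left(122 + \frac{8}{3} \cdot \frac{1}{2}\right)^{2} = \left(122 + \frac{4}{3}\right)^{2} = \left(\frac{370}{3}\right)^{2} = \frac{136900}{9}$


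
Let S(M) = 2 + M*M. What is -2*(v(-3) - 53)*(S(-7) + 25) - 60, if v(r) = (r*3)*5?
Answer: 14836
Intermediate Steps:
v(r) = 15*r (v(r) = (3*r)*5 = 15*r)
S(M) = 2 + M**2
-2*(v(-3) - 53)*(S(-7) + 25) - 60 = -2*(15*(-3) - 53)*((2 + (-7)**2) + 25) - 60 = -2*(-45 - 53)*((2 + 49) + 25) - 60 = -(-196)*(51 + 25) - 60 = -(-196)*76 - 60 = -2*(-7448) - 60 = 14896 - 60 = 14836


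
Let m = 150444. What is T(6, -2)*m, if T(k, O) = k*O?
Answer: -1805328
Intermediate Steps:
T(k, O) = O*k
T(6, -2)*m = -2*6*150444 = -12*150444 = -1805328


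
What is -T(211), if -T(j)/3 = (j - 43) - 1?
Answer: 501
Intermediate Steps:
T(j) = 132 - 3*j (T(j) = -3*((j - 43) - 1) = -3*((-43 + j) - 1) = -3*(-44 + j) = 132 - 3*j)
-T(211) = -(132 - 3*211) = -(132 - 633) = -1*(-501) = 501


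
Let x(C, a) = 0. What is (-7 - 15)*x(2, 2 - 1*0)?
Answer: 0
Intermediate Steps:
(-7 - 15)*x(2, 2 - 1*0) = (-7 - 15)*0 = -22*0 = 0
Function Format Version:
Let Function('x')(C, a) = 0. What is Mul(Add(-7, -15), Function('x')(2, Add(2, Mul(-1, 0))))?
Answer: 0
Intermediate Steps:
Mul(Add(-7, -15), Function('x')(2, Add(2, Mul(-1, 0)))) = Mul(Add(-7, -15), 0) = Mul(-22, 0) = 0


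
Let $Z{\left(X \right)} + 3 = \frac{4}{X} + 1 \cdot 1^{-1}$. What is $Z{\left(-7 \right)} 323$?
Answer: $- \frac{5814}{7} \approx -830.57$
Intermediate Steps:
$Z{\left(X \right)} = -2 + \frac{4}{X}$ ($Z{\left(X \right)} = -3 + \left(\frac{4}{X} + 1 \cdot 1^{-1}\right) = -3 + \left(\frac{4}{X} + 1 \cdot 1\right) = -3 + \left(\frac{4}{X} + 1\right) = -3 + \left(1 + \frac{4}{X}\right) = -2 + \frac{4}{X}$)
$Z{\left(-7 \right)} 323 = \left(-2 + \frac{4}{-7}\right) 323 = \left(-2 + 4 \left(- \frac{1}{7}\right)\right) 323 = \left(-2 - \frac{4}{7}\right) 323 = \left(- \frac{18}{7}\right) 323 = - \frac{5814}{7}$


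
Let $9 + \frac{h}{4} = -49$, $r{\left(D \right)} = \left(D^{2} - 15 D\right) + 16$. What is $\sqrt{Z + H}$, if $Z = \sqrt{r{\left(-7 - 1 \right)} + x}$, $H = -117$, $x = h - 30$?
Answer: $\sqrt{-117 + i \sqrt{62}} \approx 0.36377 + 10.823 i$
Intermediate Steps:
$r{\left(D \right)} = 16 + D^{2} - 15 D$
$h = -232$ ($h = -36 + 4 \left(-49\right) = -36 - 196 = -232$)
$x = -262$ ($x = -232 - 30 = -262$)
$Z = i \sqrt{62}$ ($Z = \sqrt{\left(16 + \left(-7 - 1\right)^{2} - 15 \left(-7 - 1\right)\right) - 262} = \sqrt{\left(16 + \left(-8\right)^{2} - -120\right) - 262} = \sqrt{\left(16 + 64 + 120\right) - 262} = \sqrt{200 - 262} = \sqrt{-62} = i \sqrt{62} \approx 7.874 i$)
$\sqrt{Z + H} = \sqrt{i \sqrt{62} - 117} = \sqrt{-117 + i \sqrt{62}}$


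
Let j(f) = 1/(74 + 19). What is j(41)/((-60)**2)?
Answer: 1/334800 ≈ 2.9869e-6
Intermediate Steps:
j(f) = 1/93
j(41)/((-60)**2) = 1/(93*((-60)**2)) = (1/93)/3600 = (1/93)*(1/3600) = 1/334800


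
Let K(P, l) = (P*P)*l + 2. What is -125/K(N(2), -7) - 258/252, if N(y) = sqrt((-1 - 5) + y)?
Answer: -109/21 ≈ -5.1905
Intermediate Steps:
N(y) = sqrt(-6 + y)
K(P, l) = 2 + l*P**2 (K(P, l) = P**2*l + 2 = l*P**2 + 2 = 2 + l*P**2)
-125/K(N(2), -7) - 258/252 = -125/(2 - 7*(sqrt(-6 + 2))**2) - 258/252 = -125/(2 - 7*(sqrt(-4))**2) - 258*1/252 = -125/(2 - 7*(2*I)**2) - 43/42 = -125/(2 - 7*(-4)) - 43/42 = -125/(2 + 28) - 43/42 = -125/30 - 43/42 = -125*1/30 - 43/42 = -25/6 - 43/42 = -109/21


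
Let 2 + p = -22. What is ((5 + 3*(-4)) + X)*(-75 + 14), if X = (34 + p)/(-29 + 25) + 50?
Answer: -4941/2 ≈ -2470.5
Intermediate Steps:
p = -24 (p = -2 - 22 = -24)
X = 95/2 (X = (34 - 24)/(-29 + 25) + 50 = 10/(-4) + 50 = 10*(-¼) + 50 = -5/2 + 50 = 95/2 ≈ 47.500)
((5 + 3*(-4)) + X)*(-75 + 14) = ((5 + 3*(-4)) + 95/2)*(-75 + 14) = ((5 - 12) + 95/2)*(-61) = (-7 + 95/2)*(-61) = (81/2)*(-61) = -4941/2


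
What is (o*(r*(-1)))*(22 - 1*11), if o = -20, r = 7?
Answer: 1540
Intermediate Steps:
(o*(r*(-1)))*(22 - 1*11) = (-140*(-1))*(22 - 1*11) = (-20*(-7))*(22 - 11) = 140*11 = 1540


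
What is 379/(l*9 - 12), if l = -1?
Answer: -379/21 ≈ -18.048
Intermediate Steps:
379/(l*9 - 12) = 379/(-1*9 - 12) = 379/(-9 - 12) = 379/(-21) = 379*(-1/21) = -379/21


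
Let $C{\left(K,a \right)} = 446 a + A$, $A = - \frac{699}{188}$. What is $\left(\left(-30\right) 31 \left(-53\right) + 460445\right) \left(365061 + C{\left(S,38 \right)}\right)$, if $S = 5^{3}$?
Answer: $\frac{36607634926855}{188} \approx 1.9472 \cdot 10^{11}$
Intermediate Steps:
$S = 125$
$A = - \frac{699}{188}$ ($A = \left(-699\right) \frac{1}{188} = - \frac{699}{188} \approx -3.7181$)
$C{\left(K,a \right)} = - \frac{699}{188} + 446 a$ ($C{\left(K,a \right)} = 446 a - \frac{699}{188} = - \frac{699}{188} + 446 a$)
$\left(\left(-30\right) 31 \left(-53\right) + 460445\right) \left(365061 + C{\left(S,38 \right)}\right) = \left(\left(-30\right) 31 \left(-53\right) + 460445\right) \left(365061 + \left(- \frac{699}{188} + 446 \cdot 38\right)\right) = \left(\left(-930\right) \left(-53\right) + 460445\right) \left(365061 + \left(- \frac{699}{188} + 16948\right)\right) = \left(49290 + 460445\right) \left(365061 + \frac{3185525}{188}\right) = 509735 \cdot \frac{71816993}{188} = \frac{36607634926855}{188}$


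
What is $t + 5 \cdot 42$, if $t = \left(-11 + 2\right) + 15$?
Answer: $216$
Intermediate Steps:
$t = 6$ ($t = -9 + 15 = 6$)
$t + 5 \cdot 42 = 6 + 5 \cdot 42 = 6 + 210 = 216$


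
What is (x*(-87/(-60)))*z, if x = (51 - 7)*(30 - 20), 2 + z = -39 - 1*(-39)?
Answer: -1276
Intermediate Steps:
z = -2 (z = -2 + (-39 - 1*(-39)) = -2 + (-39 + 39) = -2 + 0 = -2)
x = 440 (x = 44*10 = 440)
(x*(-87/(-60)))*z = (440*(-87/(-60)))*(-2) = (440*(-87*(-1/60)))*(-2) = (440*(29/20))*(-2) = 638*(-2) = -1276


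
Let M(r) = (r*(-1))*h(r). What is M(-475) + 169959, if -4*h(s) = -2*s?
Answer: 114293/2 ≈ 57147.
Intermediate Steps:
h(s) = s/2 (h(s) = -(-1)*s/2 = s/2)
M(r) = -r²/2 (M(r) = (r*(-1))*(r/2) = (-r)*(r/2) = -r²/2)
M(-475) + 169959 = -½*(-475)² + 169959 = -½*225625 + 169959 = -225625/2 + 169959 = 114293/2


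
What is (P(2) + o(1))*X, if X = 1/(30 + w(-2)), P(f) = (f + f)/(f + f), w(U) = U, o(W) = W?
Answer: 1/14 ≈ 0.071429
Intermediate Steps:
P(f) = 1 (P(f) = (2*f)/((2*f)) = (2*f)*(1/(2*f)) = 1)
X = 1/28 (X = 1/(30 - 2) = 1/28 ≈ 0.035714)
(P(2) + o(1))*X = (1 + 1)*(1/28) = 2*(1/28) = 1/14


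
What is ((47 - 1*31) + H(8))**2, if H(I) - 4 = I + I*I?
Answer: 8464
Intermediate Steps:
H(I) = 4 + I + I**2 (H(I) = 4 + (I + I*I) = 4 + (I + I**2) = 4 + I + I**2)
((47 - 1*31) + H(8))**2 = ((47 - 1*31) + (4 + 8 + 8**2))**2 = ((47 - 31) + (4 + 8 + 64))**2 = (16 + 76)**2 = 92**2 = 8464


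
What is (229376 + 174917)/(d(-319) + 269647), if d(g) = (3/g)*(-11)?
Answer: 11724497/7819766 ≈ 1.4993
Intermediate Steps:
d(g) = -33/g
(229376 + 174917)/(d(-319) + 269647) = (229376 + 174917)/(-33/(-319) + 269647) = 404293/(-33*(-1/319) + 269647) = 404293/(3/29 + 269647) = 404293/(7819766/29) = 404293*(29/7819766) = 11724497/7819766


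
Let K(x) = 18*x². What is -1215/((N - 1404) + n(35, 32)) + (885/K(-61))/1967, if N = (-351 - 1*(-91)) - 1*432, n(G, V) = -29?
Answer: 10671529181/18663977850 ≈ 0.57177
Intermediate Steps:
N = -692 (N = (-351 + 91) - 432 = -260 - 432 = -692)
-1215/((N - 1404) + n(35, 32)) + (885/K(-61))/1967 = -1215/((-692 - 1404) - 29) + (885/((18*(-61)²)))/1967 = -1215/(-2096 - 29) + (885/((18*3721)))*(1/1967) = -1215/(-2125) + (885/66978)*(1/1967) = -1215*(-1/2125) + (885*(1/66978))*(1/1967) = 243/425 + (295/22326)*(1/1967) = 243/425 + 295/43915242 = 10671529181/18663977850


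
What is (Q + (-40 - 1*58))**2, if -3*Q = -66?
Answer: 5776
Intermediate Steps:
Q = 22 (Q = -1/3*(-66) = 22)
(Q + (-40 - 1*58))**2 = (22 + (-40 - 1*58))**2 = (22 + (-40 - 58))**2 = (22 - 98)**2 = (-76)**2 = 5776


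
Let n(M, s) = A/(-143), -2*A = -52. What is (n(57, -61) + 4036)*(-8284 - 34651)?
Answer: -1906056390/11 ≈ -1.7328e+8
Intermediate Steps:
A = 26 (A = -1/2*(-52) = 26)
n(M, s) = -2/11 (n(M, s) = 26/(-143) = 26*(-1/143) = -2/11)
(n(57, -61) + 4036)*(-8284 - 34651) = (-2/11 + 4036)*(-8284 - 34651) = (44394/11)*(-42935) = -1906056390/11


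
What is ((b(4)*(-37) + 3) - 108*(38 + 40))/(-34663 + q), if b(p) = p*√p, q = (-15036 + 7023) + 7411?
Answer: 8717/35265 ≈ 0.24719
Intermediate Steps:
q = -602 (q = -8013 + 7411 = -602)
b(p) = p^(3/2)
((b(4)*(-37) + 3) - 108*(38 + 40))/(-34663 + q) = ((4^(3/2)*(-37) + 3) - 108*(38 + 40))/(-34663 - 602) = ((8*(-37) + 3) - 108*78)/(-35265) = ((-296 + 3) - 8424)*(-1/35265) = (-293 - 8424)*(-1/35265) = -8717*(-1/35265) = 8717/35265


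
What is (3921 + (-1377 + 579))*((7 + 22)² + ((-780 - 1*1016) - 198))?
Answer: -3600819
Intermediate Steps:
(3921 + (-1377 + 579))*((7 + 22)² + ((-780 - 1*1016) - 198)) = (3921 - 798)*(29² + ((-780 - 1016) - 198)) = 3123*(841 + (-1796 - 198)) = 3123*(841 - 1994) = 3123*(-1153) = -3600819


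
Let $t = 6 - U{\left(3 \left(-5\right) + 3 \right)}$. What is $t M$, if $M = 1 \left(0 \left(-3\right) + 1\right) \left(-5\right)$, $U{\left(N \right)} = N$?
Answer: $-90$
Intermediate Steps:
$M = -5$ ($M = 1 \left(0 + 1\right) \left(-5\right) = 1 \cdot 1 \left(-5\right) = 1 \left(-5\right) = -5$)
$t = 18$ ($t = 6 - \left(3 \left(-5\right) + 3\right) = 6 - \left(-15 + 3\right) = 6 - -12 = 6 + 12 = 18$)
$t M = 18 \left(-5\right) = -90$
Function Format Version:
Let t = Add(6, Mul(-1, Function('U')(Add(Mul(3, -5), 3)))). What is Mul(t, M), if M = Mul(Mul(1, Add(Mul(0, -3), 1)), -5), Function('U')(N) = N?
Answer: -90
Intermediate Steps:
M = -5 (M = Mul(Mul(1, Add(0, 1)), -5) = Mul(Mul(1, 1), -5) = Mul(1, -5) = -5)
t = 18 (t = Add(6, Mul(-1, Add(Mul(3, -5), 3))) = Add(6, Mul(-1, Add(-15, 3))) = Add(6, Mul(-1, -12)) = Add(6, 12) = 18)
Mul(t, M) = Mul(18, -5) = -90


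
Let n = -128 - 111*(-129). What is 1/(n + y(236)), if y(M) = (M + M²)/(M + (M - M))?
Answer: 1/14428 ≈ 6.9310e-5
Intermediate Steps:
y(M) = (M + M²)/M (y(M) = (M + M²)/(M + 0) = (M + M²)/M)
n = 14191 (n = -128 + 14319 = 14191)
1/(n + y(236)) = 1/(14191 + (1 + 236)) = 1/(14191 + 237) = 1/14428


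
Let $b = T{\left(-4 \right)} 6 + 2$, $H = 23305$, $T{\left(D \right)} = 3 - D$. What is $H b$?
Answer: $1025420$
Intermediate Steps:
$b = 44$ ($b = \left(3 - -4\right) 6 + 2 = \left(3 + 4\right) 6 + 2 = 7 \cdot 6 + 2 = 42 + 2 = 44$)
$H b = 23305 \cdot 44 = 1025420$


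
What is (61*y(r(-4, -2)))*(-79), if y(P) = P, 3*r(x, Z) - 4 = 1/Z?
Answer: -33733/6 ≈ -5622.2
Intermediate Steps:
r(x, Z) = 4/3 + 1/(3*Z)
(61*y(r(-4, -2)))*(-79) = (61*((1/3)*(1 + 4*(-2))/(-2)))*(-79) = (61*((1/3)*(-1/2)*(1 - 8)))*(-79) = (61*((1/3)*(-1/2)*(-7)))*(-79) = (61*(7/6))*(-79) = (427/6)*(-79) = -33733/6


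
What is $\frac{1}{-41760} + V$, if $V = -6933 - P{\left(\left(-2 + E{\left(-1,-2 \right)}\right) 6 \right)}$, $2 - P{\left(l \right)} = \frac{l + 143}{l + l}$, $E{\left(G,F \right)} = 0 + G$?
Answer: $- \frac{289750601}{41760} \approx -6938.5$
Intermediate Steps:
$E{\left(G,F \right)} = G$
$P{\left(l \right)} = 2 - \frac{143 + l}{2 l}$ ($P{\left(l \right)} = 2 - \frac{l + 143}{l + l} = 2 - \frac{143 + l}{2 l}$)
$V = - \frac{249785}{36}$ ($V = -6933 - \frac{-143 + 3 \left(-2 - 1\right) 6}{2 \left(-2 - 1\right) 6} = -6933 - \frac{-143 + 3 \left(\left(-3\right) 6\right)}{2 \left(\left(-3\right) 6\right)} = -6933 - \frac{-143 + 3 \left(-18\right)}{2 \left(-18\right)} = -6933 - \frac{1}{2} \left(- \frac{1}{18}\right) \left(-143 - 54\right) = -6933 - \frac{1}{2} \left(- \frac{1}{18}\right) \left(-197\right) = -6933 - \frac{197}{36} = - \frac{249785}{36} \approx -6938.5$)
$\frac{1}{-41760} + V = \frac{1}{-41760} - \frac{249785}{36} = - \frac{1}{41760} - \frac{249785}{36} = - \frac{289750601}{41760}$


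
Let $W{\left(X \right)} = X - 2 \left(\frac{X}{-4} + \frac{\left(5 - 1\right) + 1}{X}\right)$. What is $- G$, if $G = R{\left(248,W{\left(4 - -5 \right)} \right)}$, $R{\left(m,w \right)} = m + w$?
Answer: $- \frac{4687}{18} \approx -260.39$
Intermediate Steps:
$W{\left(X \right)} = - \frac{10}{X} + \frac{3 X}{2}$ ($W{\left(X \right)} = X - 2 \left(X \left(- \frac{1}{4}\right) + \frac{4 + 1}{X}\right) = X - 2 \left(- \frac{X}{4} + \frac{5}{X}\right) = X - 2 \left(\frac{5}{X} - \frac{X}{4}\right) = X + \left(\frac{X}{2} - \frac{10}{X}\right) = - \frac{10}{X} + \frac{3 X}{2}$)
$G = \frac{4687}{18}$ ($G = 248 - \left(\frac{10}{4 - -5} - \frac{3 \left(4 - -5\right)}{2}\right) = 248 - \left(\frac{10}{4 + 5} - \frac{3 \left(4 + 5\right)}{2}\right) = 248 + \left(- \frac{10}{9} + \frac{3}{2} \cdot 9\right) = 248 + \left(\left(-10\right) \frac{1}{9} + \frac{27}{2}\right) = 248 + \left(- \frac{10}{9} + \frac{27}{2}\right) = 248 + \frac{223}{18} = \frac{4687}{18} \approx 260.39$)
$- G = \left(-1\right) \frac{4687}{18} = - \frac{4687}{18}$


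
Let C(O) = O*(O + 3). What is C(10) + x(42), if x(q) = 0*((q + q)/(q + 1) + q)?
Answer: 130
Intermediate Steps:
C(O) = O*(3 + O)
x(q) = 0 (x(q) = 0*((2*q)/(1 + q) + q) = 0*(2*q/(1 + q) + q) = 0*(q + 2*q/(1 + q)) = 0)
C(10) + x(42) = 10*(3 + 10) + 0 = 10*13 + 0 = 130 + 0 = 130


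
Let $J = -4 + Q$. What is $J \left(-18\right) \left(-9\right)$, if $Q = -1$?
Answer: $-810$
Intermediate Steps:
$J = -5$ ($J = -4 - 1 = -5$)
$J \left(-18\right) \left(-9\right) = \left(-5\right) \left(-18\right) \left(-9\right) = 90 \left(-9\right) = -810$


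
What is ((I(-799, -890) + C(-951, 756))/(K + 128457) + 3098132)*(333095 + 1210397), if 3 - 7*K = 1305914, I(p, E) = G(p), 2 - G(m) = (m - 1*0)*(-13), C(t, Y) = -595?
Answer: 243109161978175406/50839 ≈ 4.7819e+12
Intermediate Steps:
G(m) = 2 + 13*m (G(m) = 2 - (m - 1*0)*(-13) = 2 - (m + 0)*(-13) = 2 - m*(-13) = 2 - (-13)*m = 2 + 13*m)
I(p, E) = 2 + 13*p
K = -1305911/7 (K = 3/7 - ⅐*1305914 = 3/7 - 1305914/7 = -1305911/7 ≈ -1.8656e+5)
((I(-799, -890) + C(-951, 756))/(K + 128457) + 3098132)*(333095 + 1210397) = (((2 + 13*(-799)) - 595)/(-1305911/7 + 128457) + 3098132)*(333095 + 1210397) = (((2 - 10387) - 595)/(-406712/7) + 3098132)*1543492 = ((-10385 - 595)*(-7/406712) + 3098132)*1543492 = (-10980*(-7/406712) + 3098132)*1543492 = (19215/101678 + 3098132)*1543492 = (315011884711/101678)*1543492 = 243109161978175406/50839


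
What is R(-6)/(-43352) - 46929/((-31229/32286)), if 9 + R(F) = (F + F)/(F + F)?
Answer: 8210596223015/169229951 ≈ 48517.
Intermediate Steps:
R(F) = -8 (R(F) = -9 + (F + F)/(F + F) = -9 + (2*F)/((2*F)) = -9 + (2*F)*(1/(2*F)) = -9 + 1 = -8)
R(-6)/(-43352) - 46929/((-31229/32286)) = -8/(-43352) - 46929/((-31229/32286)) = -8*(-1/43352) - 46929/((-31229*1/32286)) = 1/5419 - 46929/(-31229/32286) = 1/5419 - 46929*(-32286/31229) = 1/5419 + 1515149694/31229 = 8210596223015/169229951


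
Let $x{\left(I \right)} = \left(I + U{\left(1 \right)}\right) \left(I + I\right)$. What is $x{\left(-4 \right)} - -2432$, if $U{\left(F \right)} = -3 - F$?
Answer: $2496$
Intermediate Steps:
$x{\left(I \right)} = 2 I \left(-4 + I\right)$ ($x{\left(I \right)} = \left(I - 4\right) \left(I + I\right) = \left(I - 4\right) 2 I = \left(-4 + I\right) 2 I = 2 I \left(-4 + I\right)$)
$x{\left(-4 \right)} - -2432 = 2 \left(-4\right) \left(-4 - 4\right) - -2432 = 2 \left(-4\right) \left(-8\right) + 2432 = 64 + 2432 = 2496$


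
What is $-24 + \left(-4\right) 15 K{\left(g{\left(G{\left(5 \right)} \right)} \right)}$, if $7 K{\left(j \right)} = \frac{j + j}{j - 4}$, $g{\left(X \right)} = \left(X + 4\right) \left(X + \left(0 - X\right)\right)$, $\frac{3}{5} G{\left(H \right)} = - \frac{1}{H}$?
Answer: $-24$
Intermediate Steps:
$G{\left(H \right)} = - \frac{5}{3 H}$ ($G{\left(H \right)} = \frac{5 \left(- \frac{1}{H}\right)}{3} = - \frac{5}{3 H}$)
$g{\left(X \right)} = 0$ ($g{\left(X \right)} = \left(4 + X\right) \left(X - X\right) = \left(4 + X\right) 0 = 0$)
$K{\left(j \right)} = \frac{2 j}{7 \left(-4 + j\right)}$ ($K{\left(j \right)} = \frac{\left(j + j\right) \frac{1}{j - 4}}{7} = \frac{2 j \frac{1}{-4 + j}}{7} = \frac{2 j}{7 \left(-4 + j\right)}$)
$-24 + \left(-4\right) 15 K{\left(g{\left(G{\left(5 \right)} \right)} \right)} = -24 + \left(-4\right) 15 \cdot \frac{2}{7} \cdot 0 \frac{1}{-4 + 0} = -24 - 60 \cdot \frac{2}{7} \cdot 0 \frac{1}{-4} = -24 - 60 \cdot \frac{2}{7} \cdot 0 \left(- \frac{1}{4}\right) = -24 - 0 = -24 + 0 = -24$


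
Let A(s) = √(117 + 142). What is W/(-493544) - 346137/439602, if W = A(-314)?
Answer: -115379/146534 - √259/493544 ≈ -0.78742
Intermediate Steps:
A(s) = √259
W = √259 ≈ 16.093
W/(-493544) - 346137/439602 = √259/(-493544) - 346137/439602 = √259*(-1/493544) - 346137*1/439602 = -√259/493544 - 115379/146534 = -115379/146534 - √259/493544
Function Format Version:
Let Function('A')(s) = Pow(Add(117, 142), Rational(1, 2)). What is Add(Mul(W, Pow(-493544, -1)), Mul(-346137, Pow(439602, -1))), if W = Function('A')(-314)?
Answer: Add(Rational(-115379, 146534), Mul(Rational(-1, 493544), Pow(259, Rational(1, 2)))) ≈ -0.78742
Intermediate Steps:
Function('A')(s) = Pow(259, Rational(1, 2))
W = Pow(259, Rational(1, 2)) ≈ 16.093
Add(Mul(W, Pow(-493544, -1)), Mul(-346137, Pow(439602, -1))) = Add(Mul(Pow(259, Rational(1, 2)), Pow(-493544, -1)), Mul(-346137, Pow(439602, -1))) = Add(Mul(Pow(259, Rational(1, 2)), Rational(-1, 493544)), Mul(-346137, Rational(1, 439602))) = Add(Mul(Rational(-1, 493544), Pow(259, Rational(1, 2))), Rational(-115379, 146534)) = Add(Rational(-115379, 146534), Mul(Rational(-1, 493544), Pow(259, Rational(1, 2))))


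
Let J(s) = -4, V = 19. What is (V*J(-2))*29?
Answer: -2204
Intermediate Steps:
(V*J(-2))*29 = (19*(-4))*29 = -76*29 = -2204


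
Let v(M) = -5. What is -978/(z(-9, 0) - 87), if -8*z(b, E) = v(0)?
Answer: 7824/691 ≈ 11.323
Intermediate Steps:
z(b, E) = 5/8 (z(b, E) = -⅛*(-5) = 5/8)
-978/(z(-9, 0) - 87) = -978/(5/8 - 87) = -978/(-691/8) = -978*(-8/691) = 7824/691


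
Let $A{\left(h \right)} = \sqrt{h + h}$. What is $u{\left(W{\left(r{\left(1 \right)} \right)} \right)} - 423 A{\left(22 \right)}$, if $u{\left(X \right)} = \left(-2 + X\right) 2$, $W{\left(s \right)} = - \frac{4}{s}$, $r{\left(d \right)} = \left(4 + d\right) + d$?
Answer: $- \frac{16}{3} - 846 \sqrt{11} \approx -2811.2$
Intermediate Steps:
$A{\left(h \right)} = \sqrt{2} \sqrt{h}$ ($A{\left(h \right)} = \sqrt{2 h} = \sqrt{2} \sqrt{h}$)
$r{\left(d \right)} = 4 + 2 d$
$u{\left(X \right)} = -4 + 2 X$
$u{\left(W{\left(r{\left(1 \right)} \right)} \right)} - 423 A{\left(22 \right)} = \left(-4 + 2 \left(- \frac{4}{4 + 2 \cdot 1}\right)\right) - 423 \sqrt{2} \sqrt{22} = \left(-4 + 2 \left(- \frac{4}{4 + 2}\right)\right) - 423 \cdot 2 \sqrt{11} = \left(-4 + 2 \left(- \frac{4}{6}\right)\right) - 846 \sqrt{11} = \left(-4 + 2 \left(\left(-4\right) \frac{1}{6}\right)\right) - 846 \sqrt{11} = \left(-4 + 2 \left(- \frac{2}{3}\right)\right) - 846 \sqrt{11} = \left(-4 - \frac{4}{3}\right) - 846 \sqrt{11} = - \frac{16}{3} - 846 \sqrt{11}$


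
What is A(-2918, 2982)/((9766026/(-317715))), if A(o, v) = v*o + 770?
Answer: 460724134465/1627671 ≈ 2.8306e+5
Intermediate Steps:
A(o, v) = 770 + o*v (A(o, v) = o*v + 770 = 770 + o*v)
A(-2918, 2982)/((9766026/(-317715))) = (770 - 2918*2982)/((9766026/(-317715))) = (770 - 8701476)/((9766026*(-1/317715))) = -8700706/(-3255342/105905) = -8700706*(-105905/3255342) = 460724134465/1627671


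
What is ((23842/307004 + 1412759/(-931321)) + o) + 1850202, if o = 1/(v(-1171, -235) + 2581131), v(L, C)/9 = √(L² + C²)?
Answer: 587385943310055030800578639669/317471497836750849896310 - √1426466/740235743935 ≈ 1.8502e+6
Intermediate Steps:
v(L, C) = 9*√(C² + L²) (v(L, C) = 9*√(L² + C²) = 9*√(C² + L²))
o = 1/(2581131 + 9*√1426466) (o = 1/(9*√((-235)² + (-1171)²) + 2581131) = 1/(9*√(55225 + 1371241) + 2581131) = 1/(9*√1426466 + 2581131) = 1/(2581131 + 9*√1426466) ≈ 3.8582e-7)
((23842/307004 + 1412759/(-931321)) + o) + 1850202 = ((23842/307004 + 1412759/(-931321)) + (860377/2220707231805 - √1426466/740235743935)) + 1850202 = ((23842*(1/307004) + 1412759*(-1/931321)) + (860377/2220707231805 - √1426466/740235743935)) + 1850202 = ((11921/153502 - 1412759/931321) + (860377/2220707231805 - √1426466/740235743935)) + 1850202 = (-205759054377/142959636142 + (860377/2220707231805 - √1426466/740235743935)) + 1850202 = (-456930497065179273914951/317471497836750849896310 - √1426466/740235743935) + 1850202 = 587385943310055030800578639669/317471497836750849896310 - √1426466/740235743935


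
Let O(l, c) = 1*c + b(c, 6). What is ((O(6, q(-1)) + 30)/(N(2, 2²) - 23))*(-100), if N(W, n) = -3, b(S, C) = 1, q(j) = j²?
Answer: 1600/13 ≈ 123.08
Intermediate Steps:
O(l, c) = 1 + c (O(l, c) = 1*c + 1 = c + 1 = 1 + c)
((O(6, q(-1)) + 30)/(N(2, 2²) - 23))*(-100) = (((1 + (-1)²) + 30)/(-3 - 23))*(-100) = (((1 + 1) + 30)/(-26))*(-100) = ((2 + 30)*(-1/26))*(-100) = (32*(-1/26))*(-100) = -16/13*(-100) = 1600/13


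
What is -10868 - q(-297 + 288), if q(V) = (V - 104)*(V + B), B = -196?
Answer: -34033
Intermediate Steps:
q(V) = (-196 + V)*(-104 + V) (q(V) = (V - 104)*(V - 196) = (-104 + V)*(-196 + V) = (-196 + V)*(-104 + V))
-10868 - q(-297 + 288) = -10868 - (20384 + (-297 + 288)**2 - 300*(-297 + 288)) = -10868 - (20384 + (-9)**2 - 300*(-9)) = -10868 - (20384 + 81 + 2700) = -10868 - 1*23165 = -10868 - 23165 = -34033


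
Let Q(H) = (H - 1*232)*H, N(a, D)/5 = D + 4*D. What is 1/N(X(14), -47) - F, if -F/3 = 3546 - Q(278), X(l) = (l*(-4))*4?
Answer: -32578051/1175 ≈ -27726.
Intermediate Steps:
X(l) = -16*l (X(l) = -4*l*4 = -16*l)
N(a, D) = 25*D (N(a, D) = 5*(D + 4*D) = 5*(5*D) = 25*D)
Q(H) = H*(-232 + H) (Q(H) = (H - 232)*H = (-232 + H)*H = H*(-232 + H))
F = 27726 (F = -3*(3546 - 278*(-232 + 278)) = -3*(3546 - 278*46) = -3*(3546 - 1*12788) = -3*(3546 - 12788) = -3*(-9242) = 27726)
1/N(X(14), -47) - F = 1/(25*(-47)) - 1*27726 = 1/(-1175) - 27726 = -1/1175 - 27726 = -32578051/1175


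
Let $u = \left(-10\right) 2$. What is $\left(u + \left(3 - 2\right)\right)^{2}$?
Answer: $361$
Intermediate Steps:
$u = -20$
$\left(u + \left(3 - 2\right)\right)^{2} = \left(-20 + \left(3 - 2\right)\right)^{2} = \left(-20 + 1\right)^{2} = \left(-19\right)^{2} = 361$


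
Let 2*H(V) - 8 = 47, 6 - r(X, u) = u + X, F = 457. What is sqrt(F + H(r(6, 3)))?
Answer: sqrt(1938)/2 ≈ 22.011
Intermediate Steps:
r(X, u) = 6 - X - u (r(X, u) = 6 - (u + X) = 6 - (X + u) = 6 + (-X - u) = 6 - X - u)
H(V) = 55/2 (H(V) = 4 + (1/2)*47 = 4 + 47/2 = 55/2)
sqrt(F + H(r(6, 3))) = sqrt(457 + 55/2) = sqrt(969/2) = sqrt(1938)/2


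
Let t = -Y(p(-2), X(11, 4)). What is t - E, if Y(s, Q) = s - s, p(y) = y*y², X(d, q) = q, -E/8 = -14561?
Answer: -116488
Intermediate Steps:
E = 116488 (E = -8*(-14561) = 116488)
p(y) = y³
Y(s, Q) = 0
t = 0 (t = -1*0 = 0)
t - E = 0 - 1*116488 = 0 - 116488 = -116488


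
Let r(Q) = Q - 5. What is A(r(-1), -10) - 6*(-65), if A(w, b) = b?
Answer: 380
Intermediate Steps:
r(Q) = -5 + Q
A(r(-1), -10) - 6*(-65) = -10 - 6*(-65) = -10 + 390 = 380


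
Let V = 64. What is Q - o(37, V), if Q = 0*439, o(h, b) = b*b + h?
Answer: -4133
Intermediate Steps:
o(h, b) = h + b² (o(h, b) = b² + h = h + b²)
Q = 0
Q - o(37, V) = 0 - (37 + 64²) = 0 - (37 + 4096) = 0 - 1*4133 = 0 - 4133 = -4133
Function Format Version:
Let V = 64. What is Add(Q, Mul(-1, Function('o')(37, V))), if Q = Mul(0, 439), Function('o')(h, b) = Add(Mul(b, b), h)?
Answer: -4133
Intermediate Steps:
Function('o')(h, b) = Add(h, Pow(b, 2)) (Function('o')(h, b) = Add(Pow(b, 2), h) = Add(h, Pow(b, 2)))
Q = 0
Add(Q, Mul(-1, Function('o')(37, V))) = Add(0, Mul(-1, Add(37, Pow(64, 2)))) = Add(0, Mul(-1, Add(37, 4096))) = Add(0, Mul(-1, 4133)) = Add(0, -4133) = -4133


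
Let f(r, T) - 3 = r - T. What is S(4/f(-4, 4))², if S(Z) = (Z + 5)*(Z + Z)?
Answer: 28224/625 ≈ 45.158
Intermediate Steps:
f(r, T) = 3 + r - T (f(r, T) = 3 + (r - T) = 3 + r - T)
S(Z) = 2*Z*(5 + Z) (S(Z) = (5 + Z)*(2*Z) = 2*Z*(5 + Z))
S(4/f(-4, 4))² = (2*(4/(3 - 4 - 1*4))*(5 + 4/(3 - 4 - 1*4)))² = (2*(4/(3 - 4 - 4))*(5 + 4/(3 - 4 - 4)))² = (2*(4/(-5))*(5 + 4/(-5)))² = (2*(4*(-⅕))*(5 + 4*(-⅕)))² = (2*(-⅘)*(5 - ⅘))² = (2*(-⅘)*(21/5))² = (-168/25)² = 28224/625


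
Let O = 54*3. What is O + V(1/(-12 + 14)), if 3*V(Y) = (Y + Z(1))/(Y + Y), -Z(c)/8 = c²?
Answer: 319/2 ≈ 159.50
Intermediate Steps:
O = 162
Z(c) = -8*c²
V(Y) = (-8 + Y)/(6*Y) (V(Y) = ((Y - 8*1²)/(Y + Y))/3 = ((Y - 8*1)/((2*Y)))/3 = ((Y - 8)*(1/(2*Y)))/3 = ((-8 + Y)*(1/(2*Y)))/3 = ((-8 + Y)/(2*Y))/3 = (-8 + Y)/(6*Y))
O + V(1/(-12 + 14)) = 162 + (-8 + 1/(-12 + 14))/(6*(1/(-12 + 14))) = 162 + (-8 + 1/2)/(6*(1/2)) = 162 + (-8 + ½)/(6*(½)) = 162 + (⅙)*2*(-15/2) = 162 - 5/2 = 319/2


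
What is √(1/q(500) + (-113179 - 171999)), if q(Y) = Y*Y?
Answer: 3*I*√7921611111/500 ≈ 534.02*I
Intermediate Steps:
q(Y) = Y²
√(1/q(500) + (-113179 - 171999)) = √(1/(500²) + (-113179 - 171999)) = √(1/250000 - 285178) = √(-71294499999/250000) = 3*I*√7921611111/500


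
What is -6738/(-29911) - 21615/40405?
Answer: -74855475/241710791 ≈ -0.30969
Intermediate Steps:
-6738/(-29911) - 21615/40405 = -6738*(-1/29911) - 21615*1/40405 = 6738/29911 - 4323/8081 = -74855475/241710791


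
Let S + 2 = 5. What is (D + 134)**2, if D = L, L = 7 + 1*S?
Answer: 20736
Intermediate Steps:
S = 3 (S = -2 + 5 = 3)
L = 10 (L = 7 + 1*3 = 7 + 3 = 10)
D = 10
(D + 134)**2 = (10 + 134)**2 = 144**2 = 20736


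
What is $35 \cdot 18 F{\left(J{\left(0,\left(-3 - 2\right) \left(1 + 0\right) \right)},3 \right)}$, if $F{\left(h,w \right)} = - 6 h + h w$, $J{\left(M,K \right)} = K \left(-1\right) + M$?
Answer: $-9450$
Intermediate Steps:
$J{\left(M,K \right)} = M - K$ ($J{\left(M,K \right)} = - K + M = M - K$)
$35 \cdot 18 F{\left(J{\left(0,\left(-3 - 2\right) \left(1 + 0\right) \right)},3 \right)} = 35 \cdot 18 \left(0 - \left(-3 - 2\right) \left(1 + 0\right)\right) \left(-6 + 3\right) = 630 \left(0 - \left(-5\right) 1\right) \left(-3\right) = 630 \left(0 - -5\right) \left(-3\right) = 630 \left(0 + 5\right) \left(-3\right) = 630 \cdot 5 \left(-3\right) = 630 \left(-15\right) = -9450$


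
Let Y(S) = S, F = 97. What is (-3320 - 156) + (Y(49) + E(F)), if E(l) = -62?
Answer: -3489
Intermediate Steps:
(-3320 - 156) + (Y(49) + E(F)) = (-3320 - 156) + (49 - 62) = -3476 - 13 = -3489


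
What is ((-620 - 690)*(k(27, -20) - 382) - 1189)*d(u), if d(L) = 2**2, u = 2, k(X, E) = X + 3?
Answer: 1839724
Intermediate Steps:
k(X, E) = 3 + X
d(L) = 4
((-620 - 690)*(k(27, -20) - 382) - 1189)*d(u) = ((-620 - 690)*((3 + 27) - 382) - 1189)*4 = (-1310*(30 - 382) - 1189)*4 = (-1310*(-352) - 1189)*4 = (461120 - 1189)*4 = 459931*4 = 1839724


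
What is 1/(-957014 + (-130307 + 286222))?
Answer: -1/801099 ≈ -1.2483e-6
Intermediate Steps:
1/(-957014 + (-130307 + 286222)) = 1/(-957014 + 155915) = 1/(-801099) = -1/801099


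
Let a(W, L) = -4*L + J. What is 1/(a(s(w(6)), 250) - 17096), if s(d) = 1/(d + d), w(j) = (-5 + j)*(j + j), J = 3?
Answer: -1/18093 ≈ -5.5270e-5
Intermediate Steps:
w(j) = 2*j*(-5 + j) (w(j) = (-5 + j)*(2*j) = 2*j*(-5 + j))
s(d) = 1/(2*d)
a(W, L) = 3 - 4*L (a(W, L) = -4*L + 3 = 3 - 4*L)
1/(a(s(w(6)), 250) - 17096) = 1/((3 - 4*250) - 17096) = 1/((3 - 1000) - 17096) = 1/(-997 - 17096) = 1/(-18093) = -1/18093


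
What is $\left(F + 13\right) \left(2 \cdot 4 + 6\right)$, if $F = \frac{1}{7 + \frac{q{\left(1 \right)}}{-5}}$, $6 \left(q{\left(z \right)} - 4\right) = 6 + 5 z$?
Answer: $\frac{922}{5} \approx 184.4$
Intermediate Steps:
$q{\left(z \right)} = 5 + \frac{5 z}{6}$ ($q{\left(z \right)} = 4 + \frac{6 + 5 z}{6} = 4 + \left(1 + \frac{5 z}{6}\right) = 5 + \frac{5 z}{6}$)
$F = \frac{6}{35}$ ($F = \frac{1}{7 + \frac{5 + \frac{5}{6} \cdot 1}{-5}} = \frac{1}{7 + \left(5 + \frac{5}{6}\right) \left(- \frac{1}{5}\right)} = \frac{1}{7 + \frac{35}{6} \left(- \frac{1}{5}\right)} = \frac{1}{7 - \frac{7}{6}} = \frac{1}{\frac{35}{6}} = \frac{6}{35} \approx 0.17143$)
$\left(F + 13\right) \left(2 \cdot 4 + 6\right) = \left(\frac{6}{35} + 13\right) \left(2 \cdot 4 + 6\right) = \frac{461 \left(8 + 6\right)}{35} = \frac{461}{35} \cdot 14 = \frac{922}{5}$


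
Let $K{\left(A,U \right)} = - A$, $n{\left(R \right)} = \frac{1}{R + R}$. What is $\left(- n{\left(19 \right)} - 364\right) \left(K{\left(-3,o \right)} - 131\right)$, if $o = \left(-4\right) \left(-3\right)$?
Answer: $\frac{885312}{19} \approx 46595.0$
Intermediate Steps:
$n{\left(R \right)} = \frac{1}{2 R}$
$o = 12$
$\left(- n{\left(19 \right)} - 364\right) \left(K{\left(-3,o \right)} - 131\right) = \left(- \frac{1}{2 \cdot 19} - 364\right) \left(\left(-1\right) \left(-3\right) - 131\right) = \left(- \frac{1}{2 \cdot 19} - 364\right) \left(3 - 131\right) = \left(\left(-1\right) \frac{1}{38} - 364\right) \left(-128\right) = \left(- \frac{1}{38} - 364\right) \left(-128\right) = \left(- \frac{13833}{38}\right) \left(-128\right) = \frac{885312}{19}$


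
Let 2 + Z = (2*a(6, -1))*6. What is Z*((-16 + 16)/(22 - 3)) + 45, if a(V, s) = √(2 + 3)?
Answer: 45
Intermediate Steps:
a(V, s) = √5
Z = -2 + 12*√5 (Z = -2 + (2*√5)*6 = -2 + 12*√5 ≈ 24.833)
Z*((-16 + 16)/(22 - 3)) + 45 = (-2 + 12*√5)*((-16 + 16)/(22 - 3)) + 45 = (-2 + 12*√5)*(0/19) + 45 = (-2 + 12*√5)*(0*(1/19)) + 45 = (-2 + 12*√5)*0 + 45 = 0 + 45 = 45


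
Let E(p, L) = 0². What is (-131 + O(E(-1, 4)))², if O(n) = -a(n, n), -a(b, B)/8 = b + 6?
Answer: 6889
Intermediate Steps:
a(b, B) = -48 - 8*b (a(b, B) = -8*(b + 6) = -8*(6 + b) = -48 - 8*b)
E(p, L) = 0
O(n) = 48 + 8*n (O(n) = -(-48 - 8*n) = 48 + 8*n)
(-131 + O(E(-1, 4)))² = (-131 + (48 + 8*0))² = (-131 + (48 + 0))² = (-131 + 48)² = (-83)² = 6889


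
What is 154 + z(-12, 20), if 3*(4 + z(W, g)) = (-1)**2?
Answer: 451/3 ≈ 150.33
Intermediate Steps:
z(W, g) = -11/3 (z(W, g) = -4 + (1/3)*(-1)**2 = -4 + (1/3)*1 = -4 + 1/3 = -11/3)
154 + z(-12, 20) = 154 - 11/3 = 451/3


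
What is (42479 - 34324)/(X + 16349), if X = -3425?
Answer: 8155/12924 ≈ 0.63100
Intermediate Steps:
(42479 - 34324)/(X + 16349) = (42479 - 34324)/(-3425 + 16349) = 8155/12924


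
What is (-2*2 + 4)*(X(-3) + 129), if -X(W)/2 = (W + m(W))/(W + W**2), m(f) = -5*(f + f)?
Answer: 0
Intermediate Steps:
m(f) = -10*f
X(W) = 18*W/(W + W**2) (X(W) = -2*(W - 10*W)/(W + W**2) = -2*(-9*W)/(W + W**2) = -(-18)*W/(W + W**2) = 18*W/(W + W**2))
(-2*2 + 4)*(X(-3) + 129) = (-2*2 + 4)*(18/(1 - 3) + 129) = (-4 + 4)*(18/(-2) + 129) = 0*(18*(-1/2) + 129) = 0*(-9 + 129) = 0*120 = 0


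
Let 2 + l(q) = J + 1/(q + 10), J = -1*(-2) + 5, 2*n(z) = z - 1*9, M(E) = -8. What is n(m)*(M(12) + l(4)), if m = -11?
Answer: 205/7 ≈ 29.286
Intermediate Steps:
n(z) = -9/2 + z/2 (n(z) = (z - 1*9)/2 = (z - 9)/2 = (-9 + z)/2 = -9/2 + z/2)
J = 7 (J = 2 + 5 = 7)
l(q) = 5 + 1/(10 + q) (l(q) = -2 + (7 + 1/(q + 10)) = -2 + (7 + 1/(10 + q)) = 5 + 1/(10 + q))
n(m)*(M(12) + l(4)) = (-9/2 + (1/2)*(-11))*(-8 + (51 + 5*4)/(10 + 4)) = (-9/2 - 11/2)*(-8 + (51 + 20)/14) = -10*(-8 + (1/14)*71) = -10*(-8 + 71/14) = -10*(-41/14) = 205/7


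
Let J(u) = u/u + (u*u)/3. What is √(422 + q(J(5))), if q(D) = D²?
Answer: √4582/3 ≈ 22.563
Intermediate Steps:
J(u) = 1 + u²/3 (J(u) = 1 + u²*(⅓) = 1 + u²/3)
√(422 + q(J(5))) = √(422 + (1 + (⅓)*5²)²) = √(422 + (1 + (⅓)*25)²) = √(422 + (1 + 25/3)²) = √(422 + (28/3)²) = √(422 + 784/9) = √(4582/9) = √4582/3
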